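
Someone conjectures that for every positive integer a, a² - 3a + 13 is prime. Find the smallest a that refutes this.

a = 12

A counterexample is any positive integer a such that a² - 3a + 13 is not prime; we check each in order.
For a = 1, 2, 3, 4, …, 9, 10, 11 the conclusion holds.
a = 12: a² - 3a + 13 = 121 = 11 × 11, composite.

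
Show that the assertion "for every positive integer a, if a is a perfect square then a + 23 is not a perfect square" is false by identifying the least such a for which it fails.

A counterexample is any positive integer a such that a is a perfect square but a + 23 is a perfect square; we check each in order.
The first 10 eligible values, up to a = 100, all satisfy the conclusion.
a = 121: 121 = 11² and 121 + 23 = 144 = 12².
Hence a = 121 is a counterexample.

a = 121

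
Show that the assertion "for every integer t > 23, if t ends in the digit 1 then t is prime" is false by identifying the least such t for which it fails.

t = 51

For t = 31, 41 the conclusion holds.
t = 51: 51 ends in 1; 51 = 3 × 17, composite.
Thus t = 51 disproves the claim, and no smaller t works.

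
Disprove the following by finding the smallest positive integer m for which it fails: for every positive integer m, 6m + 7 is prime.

For m = 1, 2 the conclusion holds.
m = 3: 6m + 7 = 25 = 5 × 5, composite.
Thus m = 3 disproves the claim, and no smaller m works.

m = 3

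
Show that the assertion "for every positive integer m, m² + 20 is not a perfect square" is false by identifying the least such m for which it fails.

m = 4

A counterexample is any positive integer m such that m² + 20 is a perfect square; we check each in order.
For m = 1, 2, 3 the conclusion holds.
m = 4: 4² + 20 = 36 = 6², a perfect square.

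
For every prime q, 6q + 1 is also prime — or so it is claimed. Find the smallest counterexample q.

q = 19

We need the least prime q for which 6q + 1 is not prime.
The first 7 eligible values, up to q = 17, all satisfy the conclusion.
q = 19: 6q + 1 = 115 = 5 × 23, not prime.
Hence q = 19 is a counterexample.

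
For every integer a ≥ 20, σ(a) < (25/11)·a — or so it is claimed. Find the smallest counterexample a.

Check each integer a ≥ 20 in order until the claim fails.
For a = 20, 21, 22, 23 the conclusion holds.
a = 24: σ(24) = 60; 60 ≥ 600/11.

a = 24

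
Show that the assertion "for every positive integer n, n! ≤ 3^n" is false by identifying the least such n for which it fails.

We need the least positive integer n for which n! > 3^n.
The first 6 eligible values, up to n = 6, all satisfy the conclusion.
n = 7: n! = 5040 and 3^n = 2187, so 5040 > 2187.
Thus n = 7 disproves the claim, and no smaller n works.

n = 7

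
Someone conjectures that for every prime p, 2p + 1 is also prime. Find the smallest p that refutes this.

Check each prime p in order until 2p + 1 is not prime.
For p = 2, 3, 5 the conclusion holds.
p = 7: 2p + 1 = 15 = 3 × 5, not prime.
So p = 7 is the smallest counterexample.

p = 7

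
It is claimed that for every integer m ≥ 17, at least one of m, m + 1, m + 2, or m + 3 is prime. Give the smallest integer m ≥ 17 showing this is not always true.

Check each integer m ≥ 17 in order until m, m + 1, m + 2, m + 3 are all composite.
The first 7 eligible values, up to m = 23, all satisfy the conclusion.
m = 24: 24 = 2 × 12; 25 = 5 × 5; 26 = 2 × 13; 27 = 3 × 9 — all composite.
So m = 24 is the smallest counterexample.

m = 24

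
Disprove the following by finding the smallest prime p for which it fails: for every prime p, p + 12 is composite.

p = 5

A counterexample is any prime p such that p + 12 is prime; we check each in order.
p = 2: p + 12 = 14 = 2 × 7, composite.
p = 3: p + 12 = 15 = 3 × 5, composite.
p = 5: p + 12 = 17, prime — not composite.
Hence p = 5 is a counterexample.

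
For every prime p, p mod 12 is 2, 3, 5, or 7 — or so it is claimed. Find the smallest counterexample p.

p = 2: 2 mod 12 = 2.
p = 3: 3 mod 12 = 3.
p = 5: 5 mod 12 = 5.
p = 7: 7 mod 12 = 7.
p = 11: 11 mod 12 = 11 — not in {2, 3, 5, 7}.
Thus p = 11 disproves the claim, and no smaller p works.

p = 11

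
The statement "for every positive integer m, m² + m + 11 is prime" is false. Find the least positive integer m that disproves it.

m = 10

A counterexample is any positive integer m such that m² + m + 11 is not prime; we check each in order.
For m = 1, 2, 3, 4, 5, 6, 7, 8, 9 the conclusion holds.
m = 10: m² + m + 11 = 121 = 11 × 11, composite.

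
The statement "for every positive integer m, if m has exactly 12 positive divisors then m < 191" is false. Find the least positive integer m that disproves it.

m = 198

We need the least positive integer m for which m has exactly 12 positive divisors but the claim fails.
The first 12 eligible values, up to m = 160, all satisfy the conclusion.
m = 198: τ(198) = 12; 198 ≥ 191.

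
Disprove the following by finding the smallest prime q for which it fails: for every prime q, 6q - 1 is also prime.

q = 11

A counterexample is any prime q such that 6q - 1 is not prime; we check each in order.
q = 2: 6q - 1 = 11, prime.
q = 3: 6q - 1 = 17, prime.
q = 5: 6q - 1 = 29, prime.
q = 7: 6q - 1 = 41, prime.
q = 11: 6q - 1 = 65 = 5 × 13, not prime.
Hence q = 11 is a counterexample.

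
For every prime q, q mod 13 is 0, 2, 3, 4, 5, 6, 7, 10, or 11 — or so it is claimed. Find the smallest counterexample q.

We need the least prime q for which the claim fails.
The first 14 eligible values, up to q = 43, all satisfy the conclusion.
q = 47: 47 mod 13 = 8 — not in {0, 2, 3, 4, 5, 6, 7, 10, 11}.

q = 47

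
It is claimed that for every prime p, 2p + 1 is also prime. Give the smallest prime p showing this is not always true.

We need the least prime p for which 2p + 1 is not prime.
For p = 2, 3, 5 the conclusion holds.
p = 7: 2p + 1 = 15 = 3 × 5, not prime.
Thus p = 7 disproves the claim, and no smaller p works.

p = 7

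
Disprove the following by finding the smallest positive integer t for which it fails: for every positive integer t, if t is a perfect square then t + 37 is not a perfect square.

We need the least positive integer t for which t is a perfect square but t + 37 is a perfect square.
The first 17 eligible values, up to t = 289, all satisfy the conclusion.
t = 324: 324 = 18² and 324 + 37 = 361 = 19².
Hence t = 324 is a counterexample.

t = 324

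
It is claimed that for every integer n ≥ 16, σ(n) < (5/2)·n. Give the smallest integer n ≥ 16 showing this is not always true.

We need the least integer n ≥ 16 for which the claim fails.
For n = 16, 17, 18, 19, 20, 21, 22, 23 the conclusion holds.
n = 24: σ(24) = 60; 60 ≥ 60.
Thus n = 24 disproves the claim, and no smaller n works.

n = 24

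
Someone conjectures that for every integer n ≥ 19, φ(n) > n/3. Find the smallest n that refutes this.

n = 24

n = 19: φ(19) = 18 and 19/3 = 19/3, so φ(19) > 19/3.
n = 20: φ(20) = 8 and 20/3 = 20/3, so φ(20) > 20/3.
n = 21: φ(21) = 12 and 21/3 = 7, so φ(21) > 21/3.
n = 22: φ(22) = 10 and 22/3 = 22/3, so φ(22) > 22/3.
n = 23: φ(23) = 22 and 23/3 = 23/3, so φ(23) > 23/3.
n = 24: φ(24) = 8 and 24/3 = 8, so φ(24) ≤ 24/3.
So n = 24 is the smallest counterexample.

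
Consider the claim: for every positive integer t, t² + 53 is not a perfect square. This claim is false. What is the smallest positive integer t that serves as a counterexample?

A counterexample is any positive integer t such that t² + 53 is a perfect square; we check each in order.
The first 25 eligible values, up to t = 25, all satisfy the conclusion.
t = 26: 26² + 53 = 729 = 27², a perfect square.

t = 26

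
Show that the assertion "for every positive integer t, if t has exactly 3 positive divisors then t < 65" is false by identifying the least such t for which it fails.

A counterexample is any positive integer t such that t has exactly 3 positive divisors but the claim fails; we check each in order.
The first 4 eligible values, up to t = 49, all satisfy the conclusion.
t = 121: τ(121) = 3; 121 ≥ 65.

t = 121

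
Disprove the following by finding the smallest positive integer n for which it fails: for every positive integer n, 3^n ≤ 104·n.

n = 6

For n = 1, 2, 3, 4, 5 the conclusion holds.
n = 6: 3^n = 729 and 104·n = 624, so 729 > 624.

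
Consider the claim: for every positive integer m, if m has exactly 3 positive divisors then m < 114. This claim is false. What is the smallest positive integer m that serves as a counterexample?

Check each positive integer m in order until m has exactly 3 positive divisors but the claim fails.
For m = 4, 9, 25, 49 the conclusion holds.
m = 121: τ(121) = 3; 121 ≥ 114.
Thus m = 121 disproves the claim, and no smaller m works.

m = 121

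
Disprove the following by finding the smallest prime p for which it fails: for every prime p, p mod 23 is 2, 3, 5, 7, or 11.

We need the least prime p for which the claim fails.
p = 2: 2 mod 23 = 2.
p = 3: 3 mod 23 = 3.
p = 5: 5 mod 23 = 5.
p = 7: 7 mod 23 = 7.
p = 11: 11 mod 23 = 11.
p = 13: 13 mod 23 = 13 — not in {2, 3, 5, 7, 11}.
Hence p = 13 is a counterexample.

p = 13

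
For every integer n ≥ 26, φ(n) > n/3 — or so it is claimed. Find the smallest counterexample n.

Check each integer n ≥ 26 in order until the claim fails.
For n = 26, 27, 28, 29 the conclusion holds.
n = 30: φ(30) = 8 and 30/3 = 10, so φ(30) ≤ 30/3.
Hence n = 30 is a counterexample.

n = 30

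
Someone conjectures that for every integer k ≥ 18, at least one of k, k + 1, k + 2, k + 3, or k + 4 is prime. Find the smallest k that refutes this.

We need the least integer k ≥ 18 for which k, k + 1, k + 2, k + 3, k + 4 are all composite.
The first 6 eligible values, up to k = 23, all satisfy the conclusion.
k = 24: 24 = 2 × 12; 25 = 5 × 5; 26 = 2 × 13; 27 = 3 × 9; 28 = 2 × 14 — all composite.
So k = 24 is the smallest counterexample.

k = 24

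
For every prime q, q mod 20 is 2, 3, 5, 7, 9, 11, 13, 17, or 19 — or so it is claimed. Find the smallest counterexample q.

For q = 2, 3, 5, 7, …, 29, 31, 37 the conclusion holds.
q = 41: 41 mod 20 = 1 — not in {2, 3, 5, 7, 9, 11, 13, 17, 19}.

q = 41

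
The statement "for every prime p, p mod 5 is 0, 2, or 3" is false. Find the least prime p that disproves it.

p = 11

Check each prime p in order until the claim fails.
p = 2: 2 mod 5 = 2.
p = 3: 3 mod 5 = 3.
p = 5: 5 mod 5 = 0.
p = 7: 7 mod 5 = 2.
p = 11: 11 mod 5 = 1 — not in {0, 2, 3}.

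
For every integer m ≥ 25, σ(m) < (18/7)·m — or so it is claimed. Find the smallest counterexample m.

A counterexample is any integer m ≥ 25 such that the claim fails; we check each in order.
For m = 25, 26, 27, 28, …, 45, 46, 47 the conclusion holds.
m = 48: σ(48) = 124; 124 ≥ 864/7.

m = 48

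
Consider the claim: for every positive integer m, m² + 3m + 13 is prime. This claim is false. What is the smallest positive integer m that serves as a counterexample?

m = 9

For m = 1, 2, 3, 4, 5, 6, 7, 8 the conclusion holds.
m = 9: m² + 3m + 13 = 121 = 11 × 11, composite.
Thus m = 9 disproves the claim, and no smaller m works.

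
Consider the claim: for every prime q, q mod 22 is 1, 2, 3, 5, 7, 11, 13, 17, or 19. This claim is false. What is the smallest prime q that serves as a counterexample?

We need the least prime q for which the claim fails.
The first 10 eligible values, up to q = 29, all satisfy the conclusion.
q = 31: 31 mod 22 = 9 — not in {1, 2, 3, 5, 7, 11, 13, 17, 19}.

q = 31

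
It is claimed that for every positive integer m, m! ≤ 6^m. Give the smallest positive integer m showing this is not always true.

A counterexample is any positive integer m such that m! > 6^m; we check each in order.
For m = 1, 2, 3, 4, …, 11, 12, 13 the conclusion holds.
m = 14: m! = 87178291200 and 6^m = 78364164096, so 87178291200 > 78364164096.

m = 14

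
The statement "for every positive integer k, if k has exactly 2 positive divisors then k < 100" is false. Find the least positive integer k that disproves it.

Check each positive integer k in order until k has exactly 2 positive divisors but the claim fails.
The first 25 eligible values, up to k = 97, all satisfy the conclusion.
k = 101: τ(101) = 2; 101 ≥ 100.
Thus k = 101 disproves the claim, and no smaller k works.

k = 101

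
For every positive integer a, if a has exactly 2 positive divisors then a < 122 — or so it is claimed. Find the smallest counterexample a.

a = 127

A counterexample is any positive integer a such that a has exactly 2 positive divisors but the claim fails; we check each in order.
The first 30 eligible values, up to a = 113, all satisfy the conclusion.
a = 127: τ(127) = 2; 127 ≥ 122.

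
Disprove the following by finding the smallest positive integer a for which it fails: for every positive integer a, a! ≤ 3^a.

A counterexample is any positive integer a such that a! > 3^a; we check each in order.
The first 6 eligible values, up to a = 6, all satisfy the conclusion.
a = 7: a! = 5040 and 3^a = 2187, so 5040 > 2187.

a = 7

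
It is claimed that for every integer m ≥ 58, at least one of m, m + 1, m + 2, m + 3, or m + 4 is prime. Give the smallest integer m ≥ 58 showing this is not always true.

m = 62

m = 58: 59 is prime.
m = 59: 59 is prime.
m = 60: 61 is prime.
m = 61: 61 is prime.
m = 62: 62 = 2 × 31; 63 = 3 × 21; 64 = 2 × 32; 65 = 5 × 13; 66 = 2 × 33 — all composite.
Thus m = 62 disproves the claim, and no smaller m works.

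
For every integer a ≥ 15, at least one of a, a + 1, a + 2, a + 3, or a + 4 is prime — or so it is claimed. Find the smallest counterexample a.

a = 24

The first 9 eligible values, up to a = 23, all satisfy the conclusion.
a = 24: 24 = 2 × 12; 25 = 5 × 5; 26 = 2 × 13; 27 = 3 × 9; 28 = 2 × 14 — all composite.
So a = 24 is the smallest counterexample.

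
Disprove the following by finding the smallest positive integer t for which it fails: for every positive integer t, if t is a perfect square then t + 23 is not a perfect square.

For t = 1, 4, 9, 16, 25, 36, 49, 64, 81, 100 the conclusion holds.
t = 121: 121 = 11² and 121 + 23 = 144 = 12².

t = 121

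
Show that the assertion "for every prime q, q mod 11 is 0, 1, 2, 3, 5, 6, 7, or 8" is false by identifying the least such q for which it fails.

q = 31

We need the least prime q for which the claim fails.
The first 10 eligible values, up to q = 29, all satisfy the conclusion.
q = 31: 31 mod 11 = 9 — not in {0, 1, 2, 3, 5, 6, 7, 8}.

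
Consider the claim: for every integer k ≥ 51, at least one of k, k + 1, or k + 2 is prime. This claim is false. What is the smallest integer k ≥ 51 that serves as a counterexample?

Check each integer k ≥ 51 in order until k, k + 1, k + 2 are all composite.
For k = 51, 52, 53 the conclusion holds.
k = 54: 54 = 2 × 27; 55 = 5 × 11; 56 = 2 × 28 — all composite.

k = 54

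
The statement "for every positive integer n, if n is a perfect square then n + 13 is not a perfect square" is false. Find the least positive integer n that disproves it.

n = 36

A counterexample is any positive integer n such that n is a perfect square but n + 13 is a perfect square; we check each in order.
n = 1: 1 + 13 = 14, not a perfect square.
n = 4: 4 + 13 = 17, not a perfect square.
n = 9: 9 + 13 = 22, not a perfect square.
n = 16: 16 + 13 = 29, not a perfect square.
n = 25: 25 + 13 = 38, not a perfect square.
n = 36: 36 = 6² and 36 + 13 = 49 = 7².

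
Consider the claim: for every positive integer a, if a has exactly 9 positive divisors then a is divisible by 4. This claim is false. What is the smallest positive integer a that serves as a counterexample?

a = 225

A counterexample is any positive integer a such that a has exactly 9 positive divisors but a is not divisible by 4; we check each in order.
For a = 36, 100, 196 the conclusion holds.
a = 225: τ(225) = 9; 225 mod 4 = 1.
Hence a = 225 is a counterexample.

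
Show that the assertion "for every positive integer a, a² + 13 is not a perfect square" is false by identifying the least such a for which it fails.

a = 6

We need the least positive integer a for which a² + 13 is a perfect square.
The first 5 eligible values, up to a = 5, all satisfy the conclusion.
a = 6: 6² + 13 = 49 = 7², a perfect square.
Thus a = 6 disproves the claim, and no smaller a works.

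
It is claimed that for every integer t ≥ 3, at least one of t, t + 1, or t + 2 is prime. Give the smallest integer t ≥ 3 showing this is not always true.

We need the least integer t ≥ 3 for which t, t + 1, t + 2 are all composite.
For t = 3, 4, 5, 6, 7 the conclusion holds.
t = 8: 8 = 2 × 4; 9 = 3 × 3; 10 = 2 × 5 — all composite.

t = 8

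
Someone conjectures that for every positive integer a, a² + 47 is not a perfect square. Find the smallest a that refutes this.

a = 23

We need the least positive integer a for which a² + 47 is a perfect square.
For a = 1, 2, 3, 4, …, 20, 21, 22 the conclusion holds.
a = 23: 23² + 47 = 576 = 24², a perfect square.
Hence a = 23 is a counterexample.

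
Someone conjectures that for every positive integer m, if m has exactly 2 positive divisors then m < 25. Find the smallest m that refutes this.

We need the least positive integer m for which m has exactly 2 positive divisors but the claim fails.
For m = 2, 3, 5, 7, 11, 13, 17, 19, 23 the conclusion holds.
m = 29: τ(29) = 2; 29 ≥ 25.

m = 29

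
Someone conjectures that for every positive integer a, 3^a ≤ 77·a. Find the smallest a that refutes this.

a = 6

Check each positive integer a in order until 3^a > 77·a.
a = 1: 3^a = 3 and 77·a = 77, so 3 ≤ 77.
a = 2: 3^a = 9 and 77·a = 154, so 9 ≤ 154.
a = 3: 3^a = 27 and 77·a = 231, so 27 ≤ 231.
a = 4: 3^a = 81 and 77·a = 308, so 81 ≤ 308.
a = 5: 3^a = 243 and 77·a = 385, so 243 ≤ 385.
a = 6: 3^a = 729 and 77·a = 462, so 729 > 462.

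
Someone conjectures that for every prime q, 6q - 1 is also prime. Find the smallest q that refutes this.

The first 4 eligible values, up to q = 7, all satisfy the conclusion.
q = 11: 6q - 1 = 65 = 5 × 13, not prime.

q = 11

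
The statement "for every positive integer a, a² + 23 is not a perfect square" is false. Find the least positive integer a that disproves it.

We need the least positive integer a for which a² + 23 is a perfect square.
For a = 1, 2, 3, 4, 5, 6, 7, 8, 9, 10 the conclusion holds.
a = 11: 11² + 23 = 144 = 12², a perfect square.

a = 11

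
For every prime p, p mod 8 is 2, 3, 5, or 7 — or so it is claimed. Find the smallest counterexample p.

p = 17

A counterexample is any prime p such that the claim fails; we check each in order.
The first 6 eligible values, up to p = 13, all satisfy the conclusion.
p = 17: 17 mod 8 = 1 — not in {2, 3, 5, 7}.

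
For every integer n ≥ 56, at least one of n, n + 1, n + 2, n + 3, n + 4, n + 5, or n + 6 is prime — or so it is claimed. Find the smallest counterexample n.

A counterexample is any integer n ≥ 56 such that n, n + 1, n + 2, n + 3, n + 4, n + 5, n + 6 are all composite; we check each in order.
The first 34 eligible values, up to n = 89, all satisfy the conclusion.
n = 90: 90 = 2 × 45; 91 = 7 × 13; 92 = 2 × 46; 93 = 3 × 31; 94 = 2 × 47; 95 = 5 × 19; 96 = 2 × 48 — all composite.
So n = 90 is the smallest counterexample.

n = 90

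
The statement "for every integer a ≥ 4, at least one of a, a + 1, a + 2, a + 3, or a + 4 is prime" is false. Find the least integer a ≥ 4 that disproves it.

a = 24

A counterexample is any integer a ≥ 4 such that a, a + 1, a + 2, a + 3, a + 4 are all composite; we check each in order.
The first 20 eligible values, up to a = 23, all satisfy the conclusion.
a = 24: 24 = 2 × 12; 25 = 5 × 5; 26 = 2 × 13; 27 = 3 × 9; 28 = 2 × 14 — all composite.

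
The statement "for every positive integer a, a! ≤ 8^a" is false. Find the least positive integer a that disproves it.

a = 20

Check each positive integer a in order until a! > 8^a.
For a = 1, 2, 3, 4, …, 17, 18, 19 the conclusion holds.
a = 20: a! = 2432902008176640000 and 8^a = 1152921504606846976, so 2432902008176640000 > 1152921504606846976.
Hence a = 20 is a counterexample.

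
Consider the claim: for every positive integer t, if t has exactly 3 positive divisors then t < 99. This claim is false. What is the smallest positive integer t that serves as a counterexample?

t = 121

Check each positive integer t in order until t has exactly 3 positive divisors but the claim fails.
t = 4: τ(4) = 3; 4 < 99.
t = 9: τ(9) = 3; 9 < 99.
t = 25: τ(25) = 3; 25 < 99.
t = 49: τ(49) = 3; 49 < 99.
t = 121: τ(121) = 3; 121 ≥ 99.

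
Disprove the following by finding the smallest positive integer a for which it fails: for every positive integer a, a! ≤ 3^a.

a = 7

For a = 1, 2, 3, 4, 5, 6 the conclusion holds.
a = 7: a! = 5040 and 3^a = 2187, so 5040 > 2187.
Thus a = 7 disproves the claim, and no smaller a works.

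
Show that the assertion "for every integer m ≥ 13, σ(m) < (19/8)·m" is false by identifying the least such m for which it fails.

m = 24

We need the least integer m ≥ 13 for which the claim fails.
For m = 13, 14, 15, 16, …, 21, 22, 23 the conclusion holds.
m = 24: σ(24) = 60; 60 ≥ 57.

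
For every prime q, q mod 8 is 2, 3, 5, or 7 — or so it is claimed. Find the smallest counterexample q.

The first 6 eligible values, up to q = 13, all satisfy the conclusion.
q = 17: 17 mod 8 = 1 — not in {2, 3, 5, 7}.
So q = 17 is the smallest counterexample.

q = 17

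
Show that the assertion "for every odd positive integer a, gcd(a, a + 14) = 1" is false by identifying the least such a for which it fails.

a = 7

We need the least odd positive integer a for which gcd(a, a + 14) > 1.
a = 1: gcd(1, 15) = 1.
a = 3: gcd(3, 17) = 1.
a = 5: gcd(5, 19) = 1.
a = 7: gcd(7, 21) = 7.
So a = 7 is the smallest counterexample.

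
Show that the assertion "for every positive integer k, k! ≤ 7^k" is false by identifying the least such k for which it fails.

k = 17

The first 16 eligible values, up to k = 16, all satisfy the conclusion.
k = 17: k! = 355687428096000 and 7^k = 232630513987207, so 355687428096000 > 232630513987207.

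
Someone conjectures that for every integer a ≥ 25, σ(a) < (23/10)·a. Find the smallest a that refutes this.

We need the least integer a ≥ 25 for which the claim fails.
a = 25: σ(25) = 31; 31 < 115/2.
a = 26: σ(26) = 42; 42 < 299/5.
a = 27: σ(27) = 40; 40 < 621/10.
a = 28: σ(28) = 56; 56 < 322/5.
a = 29: σ(29) = 30; 30 < 667/10.
a = 30: σ(30) = 72; 72 ≥ 69.
So a = 30 is the smallest counterexample.

a = 30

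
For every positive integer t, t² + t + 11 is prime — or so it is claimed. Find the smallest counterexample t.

Check each positive integer t in order until t² + t + 11 is not prime.
For t = 1, 2, 3, 4, 5, 6, 7, 8, 9 the conclusion holds.
t = 10: t² + t + 11 = 121 = 11 × 11, composite.
Hence t = 10 is a counterexample.

t = 10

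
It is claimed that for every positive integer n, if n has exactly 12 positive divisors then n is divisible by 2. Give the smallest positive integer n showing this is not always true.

The first 24 eligible values, up to n = 308, all satisfy the conclusion.
n = 315: τ(315) = 12; 315 mod 2 = 1.
Hence n = 315 is a counterexample.

n = 315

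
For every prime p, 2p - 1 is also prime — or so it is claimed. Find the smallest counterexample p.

p = 2: 2p - 1 = 3, prime.
p = 3: 2p - 1 = 5, prime.
p = 5: 2p - 1 = 9 = 3 × 3, not prime.
Thus p = 5 disproves the claim, and no smaller p works.

p = 5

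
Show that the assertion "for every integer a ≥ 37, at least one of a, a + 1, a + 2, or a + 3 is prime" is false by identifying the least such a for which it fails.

Check each integer a ≥ 37 in order until a, a + 1, a + 2, a + 3 are all composite.
For a = 37, 38, 39, 40, …, 45, 46, 47 the conclusion holds.
a = 48: 48 = 2 × 24; 49 = 7 × 7; 50 = 2 × 25; 51 = 3 × 17 — all composite.

a = 48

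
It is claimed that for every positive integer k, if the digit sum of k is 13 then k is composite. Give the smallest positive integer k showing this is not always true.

Check each positive integer k in order until the digit sum of k is 13 but k is prime.
For k = 49, 58 the conclusion holds.
k = 67: digit sum 13; 67 is prime, not composite.
Hence k = 67 is a counterexample.

k = 67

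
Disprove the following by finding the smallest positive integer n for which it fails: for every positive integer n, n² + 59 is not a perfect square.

For n = 1, 2, 3, 4, …, 26, 27, 28 the conclusion holds.
n = 29: 29² + 59 = 900 = 30², a perfect square.

n = 29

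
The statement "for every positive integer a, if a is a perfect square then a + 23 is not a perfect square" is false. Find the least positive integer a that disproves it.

a = 121

We need the least positive integer a for which a is a perfect square but a + 23 is a perfect square.
The first 10 eligible values, up to a = 100, all satisfy the conclusion.
a = 121: 121 = 11² and 121 + 23 = 144 = 12².
Hence a = 121 is a counterexample.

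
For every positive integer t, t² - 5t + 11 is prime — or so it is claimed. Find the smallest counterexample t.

t = 7

We need the least positive integer t for which t² - 5t + 11 is not prime.
t = 1: t² - 5t + 11 = 7, prime.
t = 2: t² - 5t + 11 = 5, prime.
t = 3: t² - 5t + 11 = 5, prime.
t = 4: t² - 5t + 11 = 7, prime.
t = 5: t² - 5t + 11 = 11, prime.
t = 6: t² - 5t + 11 = 17, prime.
t = 7: t² - 5t + 11 = 25 = 5 × 5, composite.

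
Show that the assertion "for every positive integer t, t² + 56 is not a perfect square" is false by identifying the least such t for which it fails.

t = 5

Check each positive integer t in order until t² + 56 is a perfect square.
For t = 1, 2, 3, 4 the conclusion holds.
t = 5: 5² + 56 = 81 = 9², a perfect square.
So t = 5 is the smallest counterexample.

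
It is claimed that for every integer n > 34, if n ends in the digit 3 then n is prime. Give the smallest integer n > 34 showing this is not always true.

n = 43: 43 ends in 3 and is prime.
n = 53: 53 ends in 3 and is prime.
n = 63: 63 ends in 3; 63 = 3 × 21, composite.

n = 63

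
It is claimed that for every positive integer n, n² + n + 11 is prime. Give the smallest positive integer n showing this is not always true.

A counterexample is any positive integer n such that n² + n + 11 is not prime; we check each in order.
For n = 1, 2, 3, 4, 5, 6, 7, 8, 9 the conclusion holds.
n = 10: n² + n + 11 = 121 = 11 × 11, composite.
So n = 10 is the smallest counterexample.

n = 10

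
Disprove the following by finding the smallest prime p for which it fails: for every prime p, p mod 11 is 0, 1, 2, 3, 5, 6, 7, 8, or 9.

Check each prime p in order until the claim fails.
The first 11 eligible values, up to p = 31, all satisfy the conclusion.
p = 37: 37 mod 11 = 4 — not in {0, 1, 2, 3, 5, 6, 7, 8, 9}.
Hence p = 37 is a counterexample.

p = 37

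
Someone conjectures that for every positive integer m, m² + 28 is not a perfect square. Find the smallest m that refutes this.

For m = 1, 2, 3, 4, 5 the conclusion holds.
m = 6: 6² + 28 = 64 = 8², a perfect square.
Thus m = 6 disproves the claim, and no smaller m works.

m = 6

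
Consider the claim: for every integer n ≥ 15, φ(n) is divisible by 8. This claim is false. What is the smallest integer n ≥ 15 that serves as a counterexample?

n = 18

For n = 15, 16, 17 the conclusion holds.
n = 18: φ(18) = 6; 6 mod 8 = 6.
Thus n = 18 disproves the claim, and no smaller n works.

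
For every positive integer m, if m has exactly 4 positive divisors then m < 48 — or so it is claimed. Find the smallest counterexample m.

m = 51

We need the least positive integer m for which m has exactly 4 positive divisors but the claim fails.
For m = 6, 8, 10, 14, …, 38, 39, 46 the conclusion holds.
m = 51: τ(51) = 4; 51 ≥ 48.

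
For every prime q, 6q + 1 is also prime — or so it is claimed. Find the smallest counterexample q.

We need the least prime q for which 6q + 1 is not prime.
For q = 2, 3, 5, 7, 11, 13, 17 the conclusion holds.
q = 19: 6q + 1 = 115 = 5 × 23, not prime.

q = 19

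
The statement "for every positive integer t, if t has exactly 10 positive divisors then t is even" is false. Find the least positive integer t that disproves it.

Check each positive integer t in order until t has exactly 10 positive divisors but t is odd.
The first 9 eligible values, up to t = 368, all satisfy the conclusion.
t = 405: divisors of 405: 10 divisors; 405 is odd.

t = 405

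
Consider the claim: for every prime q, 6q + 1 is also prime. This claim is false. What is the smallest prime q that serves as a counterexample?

q = 19

We need the least prime q for which 6q + 1 is not prime.
For q = 2, 3, 5, 7, 11, 13, 17 the conclusion holds.
q = 19: 6q + 1 = 115 = 5 × 23, not prime.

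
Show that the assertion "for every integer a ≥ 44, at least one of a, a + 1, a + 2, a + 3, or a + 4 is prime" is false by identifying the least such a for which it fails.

a = 48

We need the least integer a ≥ 44 for which a, a + 1, a + 2, a + 3, a + 4 are all composite.
a = 44: 47 is prime.
a = 45: 47 is prime.
a = 46: 47 is prime.
a = 47: 47 is prime.
a = 48: 48 = 2 × 24; 49 = 7 × 7; 50 = 2 × 25; 51 = 3 × 17; 52 = 2 × 26 — all composite.
Thus a = 48 disproves the claim, and no smaller a works.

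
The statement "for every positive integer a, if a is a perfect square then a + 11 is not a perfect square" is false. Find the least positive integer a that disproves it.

a = 25

We need the least positive integer a for which a is a perfect square but a + 11 is a perfect square.
a = 1: 1 + 11 = 12, not a perfect square.
a = 4: 4 + 11 = 15, not a perfect square.
a = 9: 9 + 11 = 20, not a perfect square.
a = 16: 16 + 11 = 27, not a perfect square.
a = 25: 25 = 5² and 25 + 11 = 36 = 6².
So a = 25 is the smallest counterexample.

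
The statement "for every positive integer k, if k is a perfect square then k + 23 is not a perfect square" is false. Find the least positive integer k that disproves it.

A counterexample is any positive integer k such that k is a perfect square but k + 23 is a perfect square; we check each in order.
For k = 1, 4, 9, 16, 25, 36, 49, 64, 81, 100 the conclusion holds.
k = 121: 121 = 11² and 121 + 23 = 144 = 12².

k = 121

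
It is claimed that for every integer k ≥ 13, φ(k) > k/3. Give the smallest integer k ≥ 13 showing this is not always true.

Check each integer k ≥ 13 in order until the claim fails.
The first 5 eligible values, up to k = 17, all satisfy the conclusion.
k = 18: φ(18) = 6 and 18/3 = 6, so φ(18) ≤ 18/3.

k = 18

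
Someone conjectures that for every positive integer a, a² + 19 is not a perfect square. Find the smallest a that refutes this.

A counterexample is any positive integer a such that a² + 19 is a perfect square; we check each in order.
a = 1: 1² + 19 = 20, not a perfect square.
a = 2: 2² + 19 = 23, not a perfect square.
a = 3: 3² + 19 = 28, not a perfect square.
a = 4: 4² + 19 = 35, not a perfect square.
a = 5: 5² + 19 = 44, not a perfect square.
a = 6: 6² + 19 = 55, not a perfect square.
a = 7: 7² + 19 = 68, not a perfect square.
a = 8: 8² + 19 = 83, not a perfect square.
a = 9: 9² + 19 = 100 = 10², a perfect square.

a = 9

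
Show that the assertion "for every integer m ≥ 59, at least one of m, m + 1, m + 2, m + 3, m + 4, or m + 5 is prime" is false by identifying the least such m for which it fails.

A counterexample is any integer m ≥ 59 such that m, m + 1, m + 2, m + 3, m + 4, m + 5 are all composite; we check each in order.
For m = 59, 60, 61, 62, …, 87, 88, 89 the conclusion holds.
m = 90: 90 = 2 × 45; 91 = 7 × 13; 92 = 2 × 46; 93 = 3 × 31; 94 = 2 × 47; 95 = 5 × 19 — all composite.

m = 90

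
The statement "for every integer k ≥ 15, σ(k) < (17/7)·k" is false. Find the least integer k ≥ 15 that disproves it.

k = 24

Check each integer k ≥ 15 in order until the claim fails.
For k = 15, 16, 17, 18, 19, 20, 21, 22, 23 the conclusion holds.
k = 24: σ(24) = 60; 60 ≥ 408/7.
Thus k = 24 disproves the claim, and no smaller k works.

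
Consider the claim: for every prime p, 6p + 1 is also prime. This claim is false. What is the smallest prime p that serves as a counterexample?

A counterexample is any prime p such that 6p + 1 is not prime; we check each in order.
p = 2: 6p + 1 = 13, prime.
p = 3: 6p + 1 = 19, prime.
p = 5: 6p + 1 = 31, prime.
p = 7: 6p + 1 = 43, prime.
p = 11: 6p + 1 = 67, prime.
p = 13: 6p + 1 = 79, prime.
p = 17: 6p + 1 = 103, prime.
p = 19: 6p + 1 = 115 = 5 × 23, not prime.

p = 19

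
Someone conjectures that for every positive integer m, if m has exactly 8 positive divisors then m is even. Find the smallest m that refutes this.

The first 12 eligible values, up to m = 104, all satisfy the conclusion.
m = 105: divisors of 105: 1, 3, 5, 7, 15, 21, 35, 105; 105 is odd.
Hence m = 105 is a counterexample.

m = 105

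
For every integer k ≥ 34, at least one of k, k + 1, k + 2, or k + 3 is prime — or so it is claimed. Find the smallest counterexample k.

k = 48

A counterexample is any integer k ≥ 34 such that k, k + 1, k + 2, k + 3 are all composite; we check each in order.
For k = 34, 35, 36, 37, …, 45, 46, 47 the conclusion holds.
k = 48: 48 = 2 × 24; 49 = 7 × 7; 50 = 2 × 25; 51 = 3 × 17 — all composite.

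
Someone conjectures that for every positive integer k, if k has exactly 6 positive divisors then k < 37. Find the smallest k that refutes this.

A counterexample is any positive integer k such that k has exactly 6 positive divisors but the claim fails; we check each in order.
For k = 12, 18, 20, 28, 32 the conclusion holds.
k = 44: τ(44) = 6; 44 ≥ 37.
So k = 44 is the smallest counterexample.

k = 44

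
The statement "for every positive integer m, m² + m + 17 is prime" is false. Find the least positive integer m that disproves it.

Check each positive integer m in order until m² + m + 17 is not prime.
For m = 1, 2, 3, 4, …, 13, 14, 15 the conclusion holds.
m = 16: m² + m + 17 = 289 = 17 × 17, composite.

m = 16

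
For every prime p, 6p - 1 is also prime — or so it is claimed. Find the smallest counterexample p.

p = 11

Check each prime p in order until 6p - 1 is not prime.
The first 4 eligible values, up to p = 7, all satisfy the conclusion.
p = 11: 6p - 1 = 65 = 5 × 13, not prime.
Thus p = 11 disproves the claim, and no smaller p works.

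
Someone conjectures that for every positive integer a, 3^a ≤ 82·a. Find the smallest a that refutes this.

Check each positive integer a in order until 3^a > 82·a.
For a = 1, 2, 3, 4, 5 the conclusion holds.
a = 6: 3^a = 729 and 82·a = 492, so 729 > 492.
So a = 6 is the smallest counterexample.

a = 6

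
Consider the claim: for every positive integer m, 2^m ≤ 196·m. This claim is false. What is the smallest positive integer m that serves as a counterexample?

We need the least positive integer m for which 2^m > 196·m.
For m = 1, 2, 3, 4, …, 9, 10, 11 the conclusion holds.
m = 12: 2^m = 4096 and 196·m = 2352, so 4096 > 2352.

m = 12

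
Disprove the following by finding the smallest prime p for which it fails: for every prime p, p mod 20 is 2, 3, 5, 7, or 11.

p = 13

For p = 2, 3, 5, 7, 11 the conclusion holds.
p = 13: 13 mod 20 = 13 — not in {2, 3, 5, 7, 11}.
So p = 13 is the smallest counterexample.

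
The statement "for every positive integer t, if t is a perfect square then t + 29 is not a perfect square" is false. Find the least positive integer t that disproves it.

t = 196

A counterexample is any positive integer t such that t is a perfect square but t + 29 is a perfect square; we check each in order.
The first 13 eligible values, up to t = 169, all satisfy the conclusion.
t = 196: 196 = 14² and 196 + 29 = 225 = 15².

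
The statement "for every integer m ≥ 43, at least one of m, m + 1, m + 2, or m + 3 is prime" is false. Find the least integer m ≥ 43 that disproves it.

m = 43: 43 is prime.
m = 44: 47 is prime.
m = 45: 47 is prime.
m = 46: 47 is prime.
m = 47: 47 is prime.
m = 48: 48 = 2 × 24; 49 = 7 × 7; 50 = 2 × 25; 51 = 3 × 17 — all composite.

m = 48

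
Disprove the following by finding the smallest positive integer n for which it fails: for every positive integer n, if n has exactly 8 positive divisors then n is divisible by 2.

For n = 24, 30, 40, 42, …, 88, 102, 104 the conclusion holds.
n = 105: τ(105) = 8; 105 mod 2 = 1.

n = 105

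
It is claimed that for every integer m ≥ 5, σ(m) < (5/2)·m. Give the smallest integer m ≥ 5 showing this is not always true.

m = 24

A counterexample is any integer m ≥ 5 such that the claim fails; we check each in order.
For m = 5, 6, 7, 8, …, 21, 22, 23 the conclusion holds.
m = 24: σ(24) = 60; 60 ≥ 60.
Hence m = 24 is a counterexample.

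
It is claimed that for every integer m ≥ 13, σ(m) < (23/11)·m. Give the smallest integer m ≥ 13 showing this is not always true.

We need the least integer m ≥ 13 for which the claim fails.
For m = 13, 14, 15, 16, 17 the conclusion holds.
m = 18: σ(18) = 39; 39 ≥ 414/11.
Thus m = 18 disproves the claim, and no smaller m works.

m = 18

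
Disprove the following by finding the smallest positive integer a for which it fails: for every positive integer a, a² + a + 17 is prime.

a = 16

For a = 1, 2, 3, 4, …, 13, 14, 15 the conclusion holds.
a = 16: a² + a + 17 = 289 = 17 × 17, composite.
Thus a = 16 disproves the claim, and no smaller a works.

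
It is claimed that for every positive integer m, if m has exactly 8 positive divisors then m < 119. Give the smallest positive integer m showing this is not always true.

m = 128

A counterexample is any positive integer m such that m has exactly 8 positive divisors but the claim fails; we check each in order.
For m = 24, 30, 40, 42, …, 105, 110, 114 the conclusion holds.
m = 128: τ(128) = 8; 128 ≥ 119.
Thus m = 128 disproves the claim, and no smaller m works.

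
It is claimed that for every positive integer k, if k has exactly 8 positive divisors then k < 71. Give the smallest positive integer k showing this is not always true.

k = 78

A counterexample is any positive integer k such that k has exactly 8 positive divisors but the claim fails; we check each in order.
k = 24: τ(24) = 8; 24 < 71.
k = 30: τ(30) = 8; 30 < 71.
k = 40: τ(40) = 8; 40 < 71.
k = 42: τ(42) = 8; 42 < 71.
k = 54: τ(54) = 8; 54 < 71.
k = 56: τ(56) = 8; 56 < 71.
k = 66: τ(66) = 8; 66 < 71.
k = 70: τ(70) = 8; 70 < 71.
k = 78: τ(78) = 8; 78 ≥ 71.
So k = 78 is the smallest counterexample.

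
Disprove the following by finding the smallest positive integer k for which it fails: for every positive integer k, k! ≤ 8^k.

k = 20

A counterexample is any positive integer k such that k! > 8^k; we check each in order.
The first 19 eligible values, up to k = 19, all satisfy the conclusion.
k = 20: k! = 2432902008176640000 and 8^k = 1152921504606846976, so 2432902008176640000 > 1152921504606846976.
So k = 20 is the smallest counterexample.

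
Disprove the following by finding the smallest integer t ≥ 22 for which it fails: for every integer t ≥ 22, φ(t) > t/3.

A counterexample is any integer t ≥ 22 such that the claim fails; we check each in order.
For t = 22, 23 the conclusion holds.
t = 24: φ(24) = 8 and 24/3 = 8, so φ(24) ≤ 24/3.

t = 24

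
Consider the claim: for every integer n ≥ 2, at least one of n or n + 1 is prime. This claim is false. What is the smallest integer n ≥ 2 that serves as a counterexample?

n = 8

We need the least integer n ≥ 2 for which n, n + 1 are both composite.
n = 2: 2 is prime.
n = 3: 3 is prime.
n = 4: 5 is prime.
n = 5: 5 is prime.
n = 6: 7 is prime.
n = 7: 7 is prime.
n = 8: 8 = 2 × 4; 9 = 3 × 3 — both composite.
So n = 8 is the smallest counterexample.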